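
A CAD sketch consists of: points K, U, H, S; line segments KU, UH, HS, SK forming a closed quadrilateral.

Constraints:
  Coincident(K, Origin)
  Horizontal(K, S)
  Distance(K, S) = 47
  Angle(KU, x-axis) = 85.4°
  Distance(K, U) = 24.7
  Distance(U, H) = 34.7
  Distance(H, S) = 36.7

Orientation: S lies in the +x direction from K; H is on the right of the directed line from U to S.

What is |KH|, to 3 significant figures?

14.4

K is at the origin; K and S share the same y with |KS| = 47.0 and S in +x, so S = (47.0, 0). KU runs at 85.4° with |KU| = 24.7, so U = (1.98, 24.6). H is determined by |UH| = 34.7 and |HS| = 36.7 together: it lies at the intersection of circle(U, 34.7) and circle(S, 36.7). With |US| = 51.3, the foot of the radical line on US is 24.3 from U and the perpendicular offset is √(34.7² − 24.3²) = 24.8. Taking the right-of-US solution: H = (11.4, -8.79).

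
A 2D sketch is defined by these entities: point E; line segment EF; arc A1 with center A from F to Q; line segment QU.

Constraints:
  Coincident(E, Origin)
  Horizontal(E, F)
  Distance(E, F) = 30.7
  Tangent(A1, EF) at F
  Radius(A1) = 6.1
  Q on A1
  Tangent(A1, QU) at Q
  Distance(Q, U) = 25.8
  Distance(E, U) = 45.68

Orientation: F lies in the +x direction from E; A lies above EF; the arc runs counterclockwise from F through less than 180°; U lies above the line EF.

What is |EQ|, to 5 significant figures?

37.400

E is at the origin; E and F share the same y with |EF| = 30.7 and F on the +x side, so F = (30.700, 0.0000). A1 meets EF tangentially, so AF is at right angles to EF, so A = F + (0, 6.1) = (30.700, 6.1000). Since AQ ⟂ QU (tangency), |AU| = √(6.1² + 25.8²) = 26.511 regardless of where Q sits on A1. So U lies on both circle(E, 45.68) and circle(A, 26.511); the above-EF intersection is U = (32.020, 32.578). Q is the foot of the tangent from U: Q = (36.699, 7.2061).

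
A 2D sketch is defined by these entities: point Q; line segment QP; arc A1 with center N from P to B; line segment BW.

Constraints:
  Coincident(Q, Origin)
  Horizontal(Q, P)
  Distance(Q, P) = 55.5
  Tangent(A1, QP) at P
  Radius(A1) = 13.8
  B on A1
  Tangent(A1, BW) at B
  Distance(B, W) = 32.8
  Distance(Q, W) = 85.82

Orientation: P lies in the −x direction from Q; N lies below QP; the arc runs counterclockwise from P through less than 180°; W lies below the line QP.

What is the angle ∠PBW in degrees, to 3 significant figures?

139°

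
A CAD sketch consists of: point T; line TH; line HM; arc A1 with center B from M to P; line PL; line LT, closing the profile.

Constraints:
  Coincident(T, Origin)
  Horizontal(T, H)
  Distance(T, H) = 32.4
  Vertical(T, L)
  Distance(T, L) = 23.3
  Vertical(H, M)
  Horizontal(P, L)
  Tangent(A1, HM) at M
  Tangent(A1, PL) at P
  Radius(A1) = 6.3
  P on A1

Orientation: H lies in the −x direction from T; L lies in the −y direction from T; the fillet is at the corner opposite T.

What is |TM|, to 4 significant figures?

36.59

The virtual corner opposite T is at (-32.40, -23.30). A1 meets HM tangentially, so BM is at right angles to HM and since A1 is tangent to PL there, BP ⟂ PL, with radius 6.3, so the center B sits 6.3 in from both sides at B = (-26.10, -17.00). That places the tangent points at M = (-32.40, -17.00) on HM and P = (-26.10, -23.30) on PL. Then |TM| = |M − T| = 36.59.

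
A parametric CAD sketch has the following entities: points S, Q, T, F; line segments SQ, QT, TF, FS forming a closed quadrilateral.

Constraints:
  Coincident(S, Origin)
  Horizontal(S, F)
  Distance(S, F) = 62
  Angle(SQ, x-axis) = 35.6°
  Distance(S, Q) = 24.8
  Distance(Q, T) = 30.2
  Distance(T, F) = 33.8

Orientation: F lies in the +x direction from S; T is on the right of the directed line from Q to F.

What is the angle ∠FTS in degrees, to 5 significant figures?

132.28°

Checks: |QT| = 30.20 ✓; |TF| = 33.80 ✓.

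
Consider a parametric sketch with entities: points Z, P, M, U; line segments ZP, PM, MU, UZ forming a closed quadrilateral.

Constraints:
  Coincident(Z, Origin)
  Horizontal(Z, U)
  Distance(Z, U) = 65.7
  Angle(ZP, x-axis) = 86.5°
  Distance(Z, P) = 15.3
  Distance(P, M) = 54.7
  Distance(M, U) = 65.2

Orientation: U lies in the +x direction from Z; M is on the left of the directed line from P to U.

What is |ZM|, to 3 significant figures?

67.7

Z is at the origin; ZU is horizontal with |ZU| = 65.7 and U in +x, so U = (65.7, 0). ZP runs at 86.5° with |ZP| = 15.3, so P = (0.934, 15.3). M is determined by |PM| = 54.7 and |MU| = 65.2 together: it lies at the intersection of circle(P, 54.7) and circle(U, 65.2). With |PU| = 66.5, the foot of the radical line on PU is 23.8 from P and the perpendicular offset is √(54.7² − 23.8²) = 49.2. Taking the left-of-PU solution: M = (35.4, 57.7).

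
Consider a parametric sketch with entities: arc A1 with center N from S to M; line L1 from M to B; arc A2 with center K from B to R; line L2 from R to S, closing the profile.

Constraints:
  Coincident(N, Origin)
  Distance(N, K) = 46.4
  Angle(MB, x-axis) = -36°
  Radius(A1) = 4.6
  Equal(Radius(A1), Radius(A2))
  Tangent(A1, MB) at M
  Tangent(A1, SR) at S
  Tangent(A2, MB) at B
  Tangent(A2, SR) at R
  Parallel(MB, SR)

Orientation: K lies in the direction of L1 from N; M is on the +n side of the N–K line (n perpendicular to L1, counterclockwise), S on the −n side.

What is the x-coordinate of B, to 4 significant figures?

40.24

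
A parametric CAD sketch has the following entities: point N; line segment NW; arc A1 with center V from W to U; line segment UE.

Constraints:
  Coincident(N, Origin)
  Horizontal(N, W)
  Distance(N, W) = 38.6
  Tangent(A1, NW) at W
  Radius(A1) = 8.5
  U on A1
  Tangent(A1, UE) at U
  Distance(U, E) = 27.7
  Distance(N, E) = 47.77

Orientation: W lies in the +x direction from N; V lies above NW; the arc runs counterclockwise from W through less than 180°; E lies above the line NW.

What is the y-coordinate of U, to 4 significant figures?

13.06

Checks: |VU| = 8.500 ✓; ∠(VU, UE) = 90.00° ✓; |UE| = 27.70 ✓; |NE| = 47.77 ✓.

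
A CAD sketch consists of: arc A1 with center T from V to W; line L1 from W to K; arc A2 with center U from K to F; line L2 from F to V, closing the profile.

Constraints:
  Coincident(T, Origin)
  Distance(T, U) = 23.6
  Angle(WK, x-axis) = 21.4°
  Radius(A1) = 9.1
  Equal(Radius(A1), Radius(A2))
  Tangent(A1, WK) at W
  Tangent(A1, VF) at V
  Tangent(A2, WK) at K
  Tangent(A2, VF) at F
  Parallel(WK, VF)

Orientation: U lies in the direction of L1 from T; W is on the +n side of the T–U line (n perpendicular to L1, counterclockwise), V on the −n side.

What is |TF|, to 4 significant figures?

25.29

The slot axis is L1's direction at 21.4°, so u = (cos 21.4°, sin 21.4°) = (0.9311, 0.3649) and n = (−sin 21.4°, cos 21.4°) = (-0.3649, 0.9311). T is at the origin and U lies 23.6 along u from T, so U = 23.6·u = (21.97, 8.611). Tangency of A1 to both parallel lines with radius 9.1 puts W and V at T ± 9.1·n: W = (-3.320, 8.473), V = (3.320, -8.473). Equal radii place K and F the same way about U: K = U + 9.1·n = (18.65, 17.08), F = U − 9.1·n = (25.29, 0.1385). Then |TF| = |F − T| = 25.29.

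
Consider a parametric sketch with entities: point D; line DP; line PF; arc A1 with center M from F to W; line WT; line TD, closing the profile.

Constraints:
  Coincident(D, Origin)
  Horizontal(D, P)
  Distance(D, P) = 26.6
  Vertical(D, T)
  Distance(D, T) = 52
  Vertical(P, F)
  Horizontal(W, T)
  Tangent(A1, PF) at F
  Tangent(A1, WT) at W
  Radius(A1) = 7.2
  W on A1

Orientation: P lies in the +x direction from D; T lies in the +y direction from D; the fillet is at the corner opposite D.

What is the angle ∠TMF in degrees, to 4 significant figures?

159.6°

D is at the origin; D and P share the same y with |DP| = 26.6 and P on the +x side, so P = (26.60, 0.000). D and T share the same x with |DT| = 52.0 and T on the +y side, so T = (0.000, 52.00). The virtual corner opposite D is at (26.60, 52.00). Since A1 is tangent to PF there, MF ⟂ PF and since A1 is tangent to WT there, MW ⟂ WT, with radius 7.2, so the center M sits 7.2 in from both sides at M = (19.40, 44.80). That places the tangent points at F = (26.60, 44.80) on PF and W = (19.40, 52.00) on WT. Then cos ∠TMF = MT·MF / (|MT||MF|), giving 159.6°.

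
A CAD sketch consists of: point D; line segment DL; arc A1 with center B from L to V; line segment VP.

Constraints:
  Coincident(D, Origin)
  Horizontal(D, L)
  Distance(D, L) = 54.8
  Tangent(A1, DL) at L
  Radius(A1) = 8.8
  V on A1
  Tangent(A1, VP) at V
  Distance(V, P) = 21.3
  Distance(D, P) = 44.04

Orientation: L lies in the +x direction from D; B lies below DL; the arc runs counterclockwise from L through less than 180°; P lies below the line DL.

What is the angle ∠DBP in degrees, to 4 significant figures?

49.19°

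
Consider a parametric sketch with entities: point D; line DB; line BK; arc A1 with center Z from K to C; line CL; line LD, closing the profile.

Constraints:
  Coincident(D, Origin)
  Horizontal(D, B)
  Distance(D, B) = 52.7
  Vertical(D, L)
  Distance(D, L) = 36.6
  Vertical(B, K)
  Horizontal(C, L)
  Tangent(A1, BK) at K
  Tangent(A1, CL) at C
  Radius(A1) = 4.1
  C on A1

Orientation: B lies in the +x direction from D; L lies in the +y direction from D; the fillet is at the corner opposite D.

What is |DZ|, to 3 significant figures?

58.5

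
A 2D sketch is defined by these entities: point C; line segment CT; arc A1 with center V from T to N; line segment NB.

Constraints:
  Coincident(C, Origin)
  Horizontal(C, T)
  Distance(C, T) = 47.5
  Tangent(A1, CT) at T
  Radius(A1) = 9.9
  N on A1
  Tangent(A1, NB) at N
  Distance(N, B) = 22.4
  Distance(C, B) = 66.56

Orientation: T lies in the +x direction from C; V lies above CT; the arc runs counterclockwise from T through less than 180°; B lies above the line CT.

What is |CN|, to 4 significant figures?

58.16

Checks: |VN| = 9.900 ✓; ∠(VN, NB) = 90.00° ✓; |NB| = 22.40 ✓; |CB| = 66.56 ✓.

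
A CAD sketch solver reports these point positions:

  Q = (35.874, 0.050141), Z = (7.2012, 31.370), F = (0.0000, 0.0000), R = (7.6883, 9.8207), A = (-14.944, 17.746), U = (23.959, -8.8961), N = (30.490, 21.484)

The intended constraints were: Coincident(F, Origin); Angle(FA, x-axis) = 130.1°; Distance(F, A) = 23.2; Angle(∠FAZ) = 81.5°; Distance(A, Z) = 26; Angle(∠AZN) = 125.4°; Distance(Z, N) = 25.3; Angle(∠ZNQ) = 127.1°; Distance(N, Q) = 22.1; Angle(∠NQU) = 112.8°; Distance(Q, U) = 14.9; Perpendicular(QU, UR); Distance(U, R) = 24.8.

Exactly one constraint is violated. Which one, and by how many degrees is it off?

Perpendicular(QU, UR) — off by 4.10°.

F = (0.00, 0.00) ✓; FA at 130.1° ✓; |FA| = 23.20 ✓; ∠FAZ = 81.50° ✓; |AZ| = 26.00 ✓; ∠AZN = 125.4° ✓; |ZN| = 25.30 ✓; ∠ZNQ = 127.1° ✓; |NQ| = 22.10 ✓; ∠NQU = 112.8° ✓; |QU| = 14.90 ✓; ∠(QU, UR) = 85.90° ✗; |UR| = 24.80 ✓.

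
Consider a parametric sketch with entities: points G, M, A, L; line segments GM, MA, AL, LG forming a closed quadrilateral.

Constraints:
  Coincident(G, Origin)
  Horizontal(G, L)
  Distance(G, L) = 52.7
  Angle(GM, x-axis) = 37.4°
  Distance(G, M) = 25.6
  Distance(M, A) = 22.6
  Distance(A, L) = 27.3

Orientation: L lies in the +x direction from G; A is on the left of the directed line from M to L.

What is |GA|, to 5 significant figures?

47.863

G is at the origin; GL is horizontal with |GL| = 52.7 and L in +x, so L = (52.7, 0). GM runs at 37.4° with |GM| = 25.6, so M = (20.337, 15.549). A is determined by |MA| = 22.6 and |AL| = 27.3 together: it lies at the intersection of circle(M, 22.6) and circle(L, 27.3). With |ML| = 35.904, the foot of the radical line on ML is 14.686 from M and the perpendicular offset is √(22.6² − 14.686²) = 17.178. Taking the left-of-ML solution: A = (41.014, 24.672).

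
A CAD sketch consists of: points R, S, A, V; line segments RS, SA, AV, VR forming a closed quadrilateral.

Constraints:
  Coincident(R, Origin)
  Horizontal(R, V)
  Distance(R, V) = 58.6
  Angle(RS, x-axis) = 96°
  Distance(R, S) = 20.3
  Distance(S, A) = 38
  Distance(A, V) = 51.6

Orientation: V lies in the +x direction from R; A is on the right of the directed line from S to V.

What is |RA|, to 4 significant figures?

18.61

Checks: RS at 96.00° ✓; |SA| = 38.00 ✓; |AV| = 51.60 ✓.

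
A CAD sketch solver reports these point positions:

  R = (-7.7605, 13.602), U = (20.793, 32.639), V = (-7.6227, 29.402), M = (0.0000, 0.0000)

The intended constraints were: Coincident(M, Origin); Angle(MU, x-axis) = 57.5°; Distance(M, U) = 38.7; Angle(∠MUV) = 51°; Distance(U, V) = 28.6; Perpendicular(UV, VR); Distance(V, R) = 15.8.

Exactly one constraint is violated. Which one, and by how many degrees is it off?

Perpendicular(UV, VR) — off by 7.00°.

M = (0.00, 0.00) ✓; MU at 57.50° ✓; |MU| = 38.70 ✓; ∠MUV = 51.00° ✓; |UV| = 28.60 ✓; ∠(UV, VR) = 83.00° ✗; |VR| = 15.80 ✓.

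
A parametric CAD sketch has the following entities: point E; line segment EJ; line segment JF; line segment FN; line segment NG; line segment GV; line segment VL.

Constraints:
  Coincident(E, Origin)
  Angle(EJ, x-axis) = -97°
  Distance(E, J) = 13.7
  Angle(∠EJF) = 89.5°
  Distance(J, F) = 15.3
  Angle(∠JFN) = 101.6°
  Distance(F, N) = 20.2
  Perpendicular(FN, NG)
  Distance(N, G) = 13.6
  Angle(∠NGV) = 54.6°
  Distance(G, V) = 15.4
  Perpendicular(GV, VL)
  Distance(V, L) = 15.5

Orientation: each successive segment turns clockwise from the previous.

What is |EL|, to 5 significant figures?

26.335

E is at the origin; EJ runs at -97.0° with length 13.7, so J = (-1.6696, -13.598). ∠EJF = 89.5° gives JF at 172.50° from the x-axis; with |JF| = 15.3, F = (-16.839, -11.601). ∠JFN = 101.6° gives FN at 94.100° from the x-axis; with |FN| = 20.2, N = (-18.283, 8.5475). FN ⟂ NG, so NG runs at 4.1000°; with |NG| = 13.6, G = (-4.7178, 9.5198). ∠NGV = 54.6° gives GV at -121.30° from the x-axis; with |GV| = 15.4, V = (-12.718, -3.6388). GV is perpendicular to VL, so VL runs at 148.70°; with |VL| = 15.5, L = (-25.962, 4.4137). Then |EL| = |L − E| = 26.335.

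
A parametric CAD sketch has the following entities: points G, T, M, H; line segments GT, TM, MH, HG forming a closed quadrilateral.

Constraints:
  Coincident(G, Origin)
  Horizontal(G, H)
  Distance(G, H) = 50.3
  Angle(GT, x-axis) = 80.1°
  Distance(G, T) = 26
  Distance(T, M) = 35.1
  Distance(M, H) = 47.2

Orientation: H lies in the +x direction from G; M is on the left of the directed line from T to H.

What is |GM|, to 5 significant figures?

55.975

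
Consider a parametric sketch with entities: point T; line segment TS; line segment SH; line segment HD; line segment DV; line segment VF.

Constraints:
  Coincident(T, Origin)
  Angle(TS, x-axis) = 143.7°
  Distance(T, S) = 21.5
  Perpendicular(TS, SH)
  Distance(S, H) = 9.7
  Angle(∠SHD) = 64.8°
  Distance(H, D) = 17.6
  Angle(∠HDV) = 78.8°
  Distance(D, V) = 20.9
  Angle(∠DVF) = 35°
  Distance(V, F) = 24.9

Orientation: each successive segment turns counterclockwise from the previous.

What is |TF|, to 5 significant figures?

20.182

∠HDV = 78.8° gives DV at 90.100° from the x-axis; with |DV| = 20.9, V = (-5.8357, 22.422). ∠DVF = 35.0° gives VF at -124.90° from the x-axis; with |VF| = 24.9, F = (-20.082, 2.0006). Then |TF| = |F − T| = 20.182.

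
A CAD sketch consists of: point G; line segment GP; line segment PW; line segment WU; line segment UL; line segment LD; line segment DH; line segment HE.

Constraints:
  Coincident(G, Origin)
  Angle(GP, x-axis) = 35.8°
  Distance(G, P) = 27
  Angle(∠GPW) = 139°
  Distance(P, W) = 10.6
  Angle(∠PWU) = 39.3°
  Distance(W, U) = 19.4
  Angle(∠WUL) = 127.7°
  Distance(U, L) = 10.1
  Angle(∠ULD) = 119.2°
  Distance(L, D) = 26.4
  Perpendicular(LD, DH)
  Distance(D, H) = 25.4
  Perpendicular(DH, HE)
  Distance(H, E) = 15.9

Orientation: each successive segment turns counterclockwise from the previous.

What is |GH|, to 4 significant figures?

46.33

G is at the origin; GP runs at 35.8° with length 27.0, so P = (21.90, 15.79). ∠GPW = 139.0° gives PW at 76.80° from the x-axis; with |PW| = 10.6, W = (24.32, 26.11). ∠PWU = 39.3° gives WU at -142.5° from the x-axis; with |WU| = 19.4, U = (8.928, 14.30). ∠WUL = 127.7° gives UL at -90.20° from the x-axis; with |UL| = 10.1, L = (8.893, 4.204). ∠ULD = 119.2° gives LD at -29.40° from the x-axis; with |LD| = 26.4, D = (31.89, -8.756). The perpendicularity gives DH at right angles to LD, so DH runs at 60.60°; with |DH| = 25.4, H = (44.36, 13.37). Then |GH| = |H − G| = 46.33.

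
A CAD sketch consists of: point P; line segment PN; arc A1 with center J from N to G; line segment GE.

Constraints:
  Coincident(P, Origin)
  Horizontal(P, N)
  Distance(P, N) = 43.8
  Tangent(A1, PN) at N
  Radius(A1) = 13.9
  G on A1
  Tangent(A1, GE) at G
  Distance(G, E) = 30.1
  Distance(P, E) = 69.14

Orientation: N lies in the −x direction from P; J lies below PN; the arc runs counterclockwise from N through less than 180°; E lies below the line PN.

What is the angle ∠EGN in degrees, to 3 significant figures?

129°

P is at the origin; P and N share the same y with |PN| = 43.8 and N on the −x side, so N = (-43.8, 0.00). The tangent condition forces JN to be normal to PN, so J = N + (0, -13.9) = (-43.8, -13.9). Since JG ⟂ GE (tangency), |JE| = √(13.9² + 30.1²) = 33.2 regardless of where G sits on A1. So E lies on both circle(P, 69.14) and circle(J, 33.2); the below-PN intersection is E = (-51.5, -46.2). G is the foot of the tangent from E: G = (-57.4, -16.6).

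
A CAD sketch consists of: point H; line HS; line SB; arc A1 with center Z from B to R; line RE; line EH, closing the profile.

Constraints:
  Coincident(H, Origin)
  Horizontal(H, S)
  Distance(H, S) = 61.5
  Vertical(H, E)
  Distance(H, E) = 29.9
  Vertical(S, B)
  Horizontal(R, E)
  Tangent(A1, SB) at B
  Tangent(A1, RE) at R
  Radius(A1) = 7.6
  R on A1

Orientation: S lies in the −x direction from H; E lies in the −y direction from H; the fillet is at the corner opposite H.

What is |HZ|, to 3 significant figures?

58.3

H is at the origin; H and S share the same y with |HS| = 61.5 and S on the −x side, so S = (-61.5, 0.00). H and E share the same x with |HE| = 29.9 and E on the −y side, so E = (0.00, -29.9). The virtual corner opposite H is at (-61.5, -29.9). Since A1 is tangent to SB there, ZB ⟂ SB and the tangent condition forces ZR to be normal to RE, with radius 7.6, so the center Z sits 7.6 in from both sides at Z = (-53.9, -22.3). Then |HZ| = |Z − H| = 58.3.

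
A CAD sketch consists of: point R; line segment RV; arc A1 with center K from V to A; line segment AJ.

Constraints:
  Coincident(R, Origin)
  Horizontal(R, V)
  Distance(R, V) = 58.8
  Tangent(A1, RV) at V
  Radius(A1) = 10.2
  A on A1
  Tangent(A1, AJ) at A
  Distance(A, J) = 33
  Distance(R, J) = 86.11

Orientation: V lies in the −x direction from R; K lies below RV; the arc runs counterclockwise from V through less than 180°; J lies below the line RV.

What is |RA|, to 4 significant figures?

69.18

Checks: ∠(KV, VR) = 90.00° ✓; |KV| = 10.20 ✓; |KA| = 10.20 ✓; ∠(KA, AJ) = 90.00° ✓; |AJ| = 33.00 ✓; |RJ| = 86.11 ✓.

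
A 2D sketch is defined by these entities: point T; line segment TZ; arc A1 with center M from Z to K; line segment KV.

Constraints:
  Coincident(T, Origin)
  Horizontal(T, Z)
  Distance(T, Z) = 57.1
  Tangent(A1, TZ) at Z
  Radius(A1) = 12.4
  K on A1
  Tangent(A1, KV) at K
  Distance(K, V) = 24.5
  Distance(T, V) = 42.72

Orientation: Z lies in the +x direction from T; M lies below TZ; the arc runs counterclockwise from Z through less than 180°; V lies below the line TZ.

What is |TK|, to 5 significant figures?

46.976

Checks: |MK| = 12.40 ✓; ∠(MK, KV) = 90.00° ✓; |KV| = 24.50 ✓; |TV| = 42.72 ✓.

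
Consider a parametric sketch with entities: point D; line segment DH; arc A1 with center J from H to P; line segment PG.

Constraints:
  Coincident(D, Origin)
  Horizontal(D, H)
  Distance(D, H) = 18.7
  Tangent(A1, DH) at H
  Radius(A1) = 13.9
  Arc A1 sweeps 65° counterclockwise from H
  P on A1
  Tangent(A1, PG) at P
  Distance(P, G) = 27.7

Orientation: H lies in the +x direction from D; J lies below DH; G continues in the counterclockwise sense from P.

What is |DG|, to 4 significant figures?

33.60

On A1, H sits at bearing 90° from J; a 65° counterclockwise sweep puts P at bearing 155°, so P = J + 13.9·(cos 155°, sin 155°) = (6.102, -8.026). Tangency of A1 to PG means the radius JP is perpendicular to PG, so PG runs along (−sin 155°, cos 155°); with |PG| = 27.7, G = (-5.604, -33.13). Then |DG| = |G − D| = 33.60.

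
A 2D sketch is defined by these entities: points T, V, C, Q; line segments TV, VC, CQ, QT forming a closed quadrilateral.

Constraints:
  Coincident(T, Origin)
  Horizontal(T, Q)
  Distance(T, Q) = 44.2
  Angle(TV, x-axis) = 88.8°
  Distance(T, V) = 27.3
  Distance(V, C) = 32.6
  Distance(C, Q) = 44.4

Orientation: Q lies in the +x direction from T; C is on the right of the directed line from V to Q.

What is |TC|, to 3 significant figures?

5.30

T is at the origin; TQ is horizontal with |TQ| = 44.2 and Q in +x, so Q = (44.2, 0). TV runs at 88.8° with |TV| = 27.3, so V = (0.572, 27.3). C is determined by |VC| = 32.6 and |CQ| = 44.4 together: it lies at the intersection of circle(V, 32.6) and circle(Q, 44.4). With |VQ| = 51.5, the foot of the radical line on VQ is 16.9 from V and the perpendicular offset is √(32.6² − 16.9²) = 27.9. Taking the right-of-VQ solution: C = (0.118, -5.30).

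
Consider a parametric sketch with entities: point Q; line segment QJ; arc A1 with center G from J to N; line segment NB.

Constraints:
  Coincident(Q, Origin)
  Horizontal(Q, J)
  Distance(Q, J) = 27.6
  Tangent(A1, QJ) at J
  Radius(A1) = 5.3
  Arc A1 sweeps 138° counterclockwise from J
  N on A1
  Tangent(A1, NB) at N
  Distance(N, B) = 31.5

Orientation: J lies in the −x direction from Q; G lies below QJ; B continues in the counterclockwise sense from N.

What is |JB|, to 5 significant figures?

36.244

Q is at the origin; QJ is horizontal with |QJ| = 27.6 and J on the −x side, so J = (-27.600, 0.0000). Since A1 is tangent to QJ there, GJ ⟂ QJ, so G = J + (0, -5.3) = (-27.600, -5.3000). On A1, J sits at bearing 90° from G; a 138° counterclockwise sweep puts N at bearing 228°, so N = G + 5.3·(cos 228°, sin 228°) = (-31.146, -9.2387). Since A1 is tangent to NB there, GN ⟂ NB, so NB runs along (−sin 228°, cos 228°); with |NB| = 31.5, B = (-7.7373, -30.316). Then |JB| = |B − J| = 36.244.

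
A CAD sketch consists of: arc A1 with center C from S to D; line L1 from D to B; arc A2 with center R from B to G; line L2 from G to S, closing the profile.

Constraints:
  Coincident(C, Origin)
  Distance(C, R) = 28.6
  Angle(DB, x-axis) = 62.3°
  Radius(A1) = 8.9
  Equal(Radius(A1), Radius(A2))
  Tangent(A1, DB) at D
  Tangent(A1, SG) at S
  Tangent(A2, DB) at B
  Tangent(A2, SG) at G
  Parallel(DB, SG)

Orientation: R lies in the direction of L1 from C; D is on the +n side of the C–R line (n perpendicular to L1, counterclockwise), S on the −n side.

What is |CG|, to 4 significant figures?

29.95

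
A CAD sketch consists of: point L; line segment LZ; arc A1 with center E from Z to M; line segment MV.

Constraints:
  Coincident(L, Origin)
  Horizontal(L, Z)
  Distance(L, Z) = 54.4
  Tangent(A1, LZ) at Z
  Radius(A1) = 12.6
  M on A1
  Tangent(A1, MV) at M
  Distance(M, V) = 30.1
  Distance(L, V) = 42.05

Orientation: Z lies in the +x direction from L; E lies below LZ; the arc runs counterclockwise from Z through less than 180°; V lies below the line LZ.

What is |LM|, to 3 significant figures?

44.1

L is at the origin; LZ is horizontal with |LZ| = 54.4 and Z on the +x side, so Z = (54.4, 0.00). Since A1 is tangent to LZ there, EZ ⟂ LZ, so E = Z + (0, -12.6) = (54.4, -12.6). Since EM ⟂ MV (tangency), |EV| = √(12.6² + 30.1²) = 32.6 regardless of where M sits on A1. So V lies on both circle(L, 42.05) and circle(E, 32.6); the below-LZ intersection is V = (27.8, -31.5). M is the foot of the tangent from V: M = (43.7, -5.96).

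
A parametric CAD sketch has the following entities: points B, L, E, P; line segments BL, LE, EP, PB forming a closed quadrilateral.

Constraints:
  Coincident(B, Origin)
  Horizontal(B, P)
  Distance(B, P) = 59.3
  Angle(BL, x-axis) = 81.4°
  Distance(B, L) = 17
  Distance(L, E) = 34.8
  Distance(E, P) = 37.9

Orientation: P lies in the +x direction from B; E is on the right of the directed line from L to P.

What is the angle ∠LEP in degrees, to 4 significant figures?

108.9°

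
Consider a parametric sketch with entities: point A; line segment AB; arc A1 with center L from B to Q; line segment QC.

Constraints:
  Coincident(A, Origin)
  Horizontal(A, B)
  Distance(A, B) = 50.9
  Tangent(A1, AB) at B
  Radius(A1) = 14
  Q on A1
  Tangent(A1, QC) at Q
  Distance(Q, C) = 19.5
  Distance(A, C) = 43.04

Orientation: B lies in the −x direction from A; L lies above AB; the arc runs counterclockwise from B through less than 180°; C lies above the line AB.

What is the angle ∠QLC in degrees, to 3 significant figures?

54.3°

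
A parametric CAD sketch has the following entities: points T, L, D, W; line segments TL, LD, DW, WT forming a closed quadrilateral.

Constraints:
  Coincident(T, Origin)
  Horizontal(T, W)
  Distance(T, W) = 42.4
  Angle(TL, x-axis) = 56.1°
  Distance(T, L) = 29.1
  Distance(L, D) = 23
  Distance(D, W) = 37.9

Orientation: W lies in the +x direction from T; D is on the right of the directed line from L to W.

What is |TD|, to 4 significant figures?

6.351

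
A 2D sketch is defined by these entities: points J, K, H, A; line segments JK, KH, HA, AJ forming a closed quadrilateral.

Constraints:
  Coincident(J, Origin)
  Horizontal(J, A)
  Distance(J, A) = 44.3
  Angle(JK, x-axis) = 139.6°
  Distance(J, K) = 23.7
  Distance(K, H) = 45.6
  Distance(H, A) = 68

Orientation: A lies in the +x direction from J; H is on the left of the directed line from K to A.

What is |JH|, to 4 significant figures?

55.23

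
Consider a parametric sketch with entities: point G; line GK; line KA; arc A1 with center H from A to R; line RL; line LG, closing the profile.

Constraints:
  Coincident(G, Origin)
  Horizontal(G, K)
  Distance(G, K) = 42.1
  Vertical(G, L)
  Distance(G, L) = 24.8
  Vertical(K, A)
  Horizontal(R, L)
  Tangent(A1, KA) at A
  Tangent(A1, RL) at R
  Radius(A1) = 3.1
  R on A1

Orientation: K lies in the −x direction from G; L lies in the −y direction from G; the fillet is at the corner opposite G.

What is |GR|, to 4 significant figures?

46.22

G is at the origin; G and K share the same y with |GK| = 42.1 and K on the −x side, so K = (-42.10, 0.000). G and L share the same x with |GL| = 24.8 and L on the −y side, so L = (0.000, -24.80). The virtual corner opposite G is at (-42.10, -24.80). Since A1 is tangent to KA there, HA ⟂ KA and A1 meets RL tangentially, so HR is at right angles to RL, with radius 3.1, so the center H sits 3.1 in from both sides at H = (-39.00, -21.70). That places the tangent points at A = (-42.10, -21.70) on KA and R = (-39.00, -24.80) on RL. Then |GR| = |R − G| = 46.22.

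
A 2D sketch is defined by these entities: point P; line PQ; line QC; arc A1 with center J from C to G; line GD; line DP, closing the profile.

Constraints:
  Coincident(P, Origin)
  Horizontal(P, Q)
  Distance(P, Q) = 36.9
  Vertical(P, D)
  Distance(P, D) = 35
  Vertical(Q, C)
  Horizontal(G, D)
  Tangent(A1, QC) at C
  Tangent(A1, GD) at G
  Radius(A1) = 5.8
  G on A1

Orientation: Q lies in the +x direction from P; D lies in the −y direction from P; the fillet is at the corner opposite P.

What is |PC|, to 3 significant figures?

47.1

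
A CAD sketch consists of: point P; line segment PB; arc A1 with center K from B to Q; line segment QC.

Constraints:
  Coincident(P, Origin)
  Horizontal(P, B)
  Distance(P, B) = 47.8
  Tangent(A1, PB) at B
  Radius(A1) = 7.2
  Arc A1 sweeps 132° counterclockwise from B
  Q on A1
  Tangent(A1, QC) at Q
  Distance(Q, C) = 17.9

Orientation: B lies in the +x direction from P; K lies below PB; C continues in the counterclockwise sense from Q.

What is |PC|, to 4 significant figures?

60.03

P is at the origin; PB is horizontal with |PB| = 47.8 and B on the +x side, so B = (47.80, 0.000). Since A1 is tangent to PB there, KB ⟂ PB, so K = B + (0, -7.2) = (47.80, -7.200). On A1, B sits at bearing 90° from K; a 132° counterclockwise sweep puts Q at bearing 222°, so Q = K + 7.2·(cos 222°, sin 222°) = (42.45, -12.02). The tangent condition forces KQ to be normal to QC, so QC runs along (−sin 222°, cos 222°); with |QC| = 17.9, C = (54.43, -25.32). Then |PC| = |C − P| = 60.03.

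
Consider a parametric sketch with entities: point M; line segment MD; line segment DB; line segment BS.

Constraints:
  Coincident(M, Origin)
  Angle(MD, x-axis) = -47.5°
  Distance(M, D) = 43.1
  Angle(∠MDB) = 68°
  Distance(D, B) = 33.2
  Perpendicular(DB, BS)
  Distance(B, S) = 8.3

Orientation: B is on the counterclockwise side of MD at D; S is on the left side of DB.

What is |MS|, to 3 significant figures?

36.0

∠MDB = 68.0°, so DB runs at -47.5° + (180° − 68.0°) = 64.5° from the x-axis; with |DB| = 33.2, B = D + 33.2·(cos 64.5°, sin 64.5°) = (43.4, -1.81). DB is perpendicular to BS; with |BS| = 8.3 on the left of DB, S = B + 8.3·(-0.903, 0.431) = (35.9, 1.76). Then |MS| = |S − M| = 36.0.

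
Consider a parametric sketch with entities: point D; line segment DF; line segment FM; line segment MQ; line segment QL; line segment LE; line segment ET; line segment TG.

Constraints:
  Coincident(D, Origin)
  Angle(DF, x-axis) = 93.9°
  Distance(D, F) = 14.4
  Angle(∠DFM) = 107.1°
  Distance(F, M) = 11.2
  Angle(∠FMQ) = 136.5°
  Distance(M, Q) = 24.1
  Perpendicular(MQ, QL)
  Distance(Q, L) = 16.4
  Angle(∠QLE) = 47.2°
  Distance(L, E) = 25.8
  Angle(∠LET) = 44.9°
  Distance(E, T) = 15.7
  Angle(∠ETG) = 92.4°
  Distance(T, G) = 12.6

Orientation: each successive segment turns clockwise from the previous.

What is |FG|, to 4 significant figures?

30.14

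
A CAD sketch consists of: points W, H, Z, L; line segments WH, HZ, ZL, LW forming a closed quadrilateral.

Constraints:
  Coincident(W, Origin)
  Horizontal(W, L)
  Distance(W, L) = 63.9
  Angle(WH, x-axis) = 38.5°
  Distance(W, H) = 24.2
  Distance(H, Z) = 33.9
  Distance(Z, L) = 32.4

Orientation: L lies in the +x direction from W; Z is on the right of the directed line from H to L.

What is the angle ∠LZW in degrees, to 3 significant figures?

130°

W is at the origin; W and L share the same y with |WL| = 63.9 and L in +x, so L = (63.9, 0). WH runs at 38.5° with |WH| = 24.2, so H = (18.9, 15.1). Z is determined by |HZ| = 33.9 and |ZL| = 32.4 together: it lies at the intersection of circle(H, 33.9) and circle(L, 32.4). With |HL| = 47.4, the foot of the radical line on HL is 24.8 from H and the perpendicular offset is √(33.9² − 24.8²) = 23.2. Taking the right-of-HL solution: Z = (35.1, -14.8).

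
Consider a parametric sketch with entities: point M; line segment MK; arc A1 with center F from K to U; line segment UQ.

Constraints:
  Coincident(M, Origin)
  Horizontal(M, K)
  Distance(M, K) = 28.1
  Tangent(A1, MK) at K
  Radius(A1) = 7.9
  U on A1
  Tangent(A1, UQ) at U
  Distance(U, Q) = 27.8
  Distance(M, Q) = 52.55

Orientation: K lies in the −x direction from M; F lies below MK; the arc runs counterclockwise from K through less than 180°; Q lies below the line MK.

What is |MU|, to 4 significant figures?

36.56

M is at the origin; M and K share the same y with |MK| = 28.1 and K on the −x side, so K = (-28.10, 0.000). Tangency of A1 to MK means the radius FK is perpendicular to MK, so F = K + (0, -7.9) = (-28.10, -7.900). Since FU ⟂ UQ (tangency), |FQ| = √(7.9² + 27.8²) = 28.90 regardless of where U sits on A1. So Q lies on both circle(M, 52.55) and circle(F, 28.90); the below-MK intersection is Q = (-39.78, -34.33). U is the foot of the tangent from Q: U = (-35.92, -6.803).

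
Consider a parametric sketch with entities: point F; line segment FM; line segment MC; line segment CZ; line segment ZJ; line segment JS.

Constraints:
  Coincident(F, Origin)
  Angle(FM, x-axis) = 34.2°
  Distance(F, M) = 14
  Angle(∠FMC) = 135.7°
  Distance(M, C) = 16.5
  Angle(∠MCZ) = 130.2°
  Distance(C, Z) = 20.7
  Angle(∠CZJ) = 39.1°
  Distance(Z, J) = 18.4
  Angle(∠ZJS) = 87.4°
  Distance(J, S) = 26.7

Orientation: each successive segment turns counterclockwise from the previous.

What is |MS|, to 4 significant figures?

22.49

F is at the origin; FM runs at 34.2° with length 14.0, so M = (11.58, 7.869). ∠FMC = 135.7° gives MC at 78.50° from the x-axis; with |MC| = 16.5, C = (14.87, 24.04). ∠MCZ = 130.2° gives CZ at 128.3° from the x-axis; with |CZ| = 20.7, Z = (2.039, 40.28). ∠CZJ = 39.1° gives ZJ at -90.80° from the x-axis; with |ZJ| = 18.4, J = (1.782, 21.88). ∠ZJS = 87.4° gives JS at 1.800° from the x-axis; with |JS| = 26.7, S = (28.47, 22.72). Then |MS| = |S − M| = 22.49.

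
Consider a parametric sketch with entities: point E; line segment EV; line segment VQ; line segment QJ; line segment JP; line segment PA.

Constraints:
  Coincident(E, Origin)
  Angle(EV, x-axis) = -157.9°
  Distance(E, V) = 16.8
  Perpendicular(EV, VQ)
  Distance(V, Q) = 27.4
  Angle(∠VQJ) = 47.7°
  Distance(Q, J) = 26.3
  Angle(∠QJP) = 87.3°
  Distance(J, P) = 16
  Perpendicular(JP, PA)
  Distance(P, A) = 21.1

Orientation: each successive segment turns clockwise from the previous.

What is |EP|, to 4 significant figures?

8.810

E is at the origin; EV runs at -157.9° with length 16.8, so V = (-15.57, -6.321). EV is perpendicular to VQ, so VQ runs at 112.1°; with |VQ| = 27.4, Q = (-25.87, 19.07). ∠VQJ = 47.7° gives QJ at -20.20° from the x-axis; with |QJ| = 26.3, J = (-1.192, 9.985). ∠QJP = 87.3° gives JP at -112.9° from the x-axis; with |JP| = 16.0, P = (-7.418, -4.754). Then |EP| = |P − E| = 8.810.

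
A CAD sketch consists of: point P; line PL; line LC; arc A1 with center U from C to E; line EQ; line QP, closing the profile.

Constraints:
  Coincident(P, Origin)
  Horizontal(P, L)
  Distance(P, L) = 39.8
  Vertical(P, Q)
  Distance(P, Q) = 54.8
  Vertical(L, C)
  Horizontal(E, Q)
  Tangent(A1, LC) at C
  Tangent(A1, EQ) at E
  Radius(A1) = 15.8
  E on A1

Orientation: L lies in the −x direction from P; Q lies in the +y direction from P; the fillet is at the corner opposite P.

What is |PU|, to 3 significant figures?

45.8

PQ is vertical with |PQ| = 54.8 and Q on the +y side, so Q = (0.00, 54.8). The virtual corner opposite P is at (-39.8, 54.8). A1 meets LC tangentially, so UC is at right angles to LC and tangency of A1 to EQ means the radius UE is perpendicular to EQ, with radius 15.8, so the center U sits 15.8 in from both sides at U = (-24.0, 39.0). Then |PU| = |U − P| = 45.8.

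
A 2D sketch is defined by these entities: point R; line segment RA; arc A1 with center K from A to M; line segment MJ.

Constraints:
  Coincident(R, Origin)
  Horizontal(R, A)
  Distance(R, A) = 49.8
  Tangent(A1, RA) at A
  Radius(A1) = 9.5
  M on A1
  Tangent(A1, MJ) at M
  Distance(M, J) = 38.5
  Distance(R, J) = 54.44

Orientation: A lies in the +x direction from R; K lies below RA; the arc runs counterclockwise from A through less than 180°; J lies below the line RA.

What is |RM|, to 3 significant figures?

41.2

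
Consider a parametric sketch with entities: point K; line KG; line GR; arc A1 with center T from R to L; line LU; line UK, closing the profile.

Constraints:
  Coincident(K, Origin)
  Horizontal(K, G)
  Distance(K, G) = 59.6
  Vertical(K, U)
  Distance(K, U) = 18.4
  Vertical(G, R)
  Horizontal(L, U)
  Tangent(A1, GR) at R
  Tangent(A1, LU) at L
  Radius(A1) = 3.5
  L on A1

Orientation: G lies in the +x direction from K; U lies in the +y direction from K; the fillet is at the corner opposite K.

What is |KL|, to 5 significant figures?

59.040

K is at the origin; K and G share the same y with |KG| = 59.6 and G on the +x side, so G = (59.600, 0.0000). K and U share the same x with |KU| = 18.4 and U on the +y side, so U = (0.0000, 18.400). The virtual corner opposite K is at (59.600, 18.400). Since A1 is tangent to GR there, TR ⟂ GR and since A1 is tangent to LU there, TL ⟂ LU, with radius 3.5, so the center T sits 3.5 in from both sides at T = (56.100, 14.900). That places the tangent points at R = (59.600, 14.900) on GR and L = (56.100, 18.400) on LU. Then |KL| = |L − K| = 59.040.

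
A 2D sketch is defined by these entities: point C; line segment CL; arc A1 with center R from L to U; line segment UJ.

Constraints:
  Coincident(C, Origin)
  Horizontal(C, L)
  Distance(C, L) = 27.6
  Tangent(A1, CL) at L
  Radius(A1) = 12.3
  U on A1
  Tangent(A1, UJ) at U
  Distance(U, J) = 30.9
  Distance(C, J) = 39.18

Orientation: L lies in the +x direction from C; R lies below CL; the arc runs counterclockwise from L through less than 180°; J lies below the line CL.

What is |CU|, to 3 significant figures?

18.1

C is at the origin; C and L share the same y with |CL| = 27.6 and L on the +x side, so L = (27.6, 0.00). The tangent condition forces RL to be normal to CL, so R = L + (0, -12.3) = (27.6, -12.3). Since RU ⟂ UJ (tangency), |RJ| = √(12.3² + 30.9²) = 33.3 regardless of where U sits on A1. So J lies on both circle(C, 39.18) and circle(R, 33.3); the below-CL intersection is J = (7.14, -38.5). U is the foot of the tangent from J: U = (15.8, -8.86).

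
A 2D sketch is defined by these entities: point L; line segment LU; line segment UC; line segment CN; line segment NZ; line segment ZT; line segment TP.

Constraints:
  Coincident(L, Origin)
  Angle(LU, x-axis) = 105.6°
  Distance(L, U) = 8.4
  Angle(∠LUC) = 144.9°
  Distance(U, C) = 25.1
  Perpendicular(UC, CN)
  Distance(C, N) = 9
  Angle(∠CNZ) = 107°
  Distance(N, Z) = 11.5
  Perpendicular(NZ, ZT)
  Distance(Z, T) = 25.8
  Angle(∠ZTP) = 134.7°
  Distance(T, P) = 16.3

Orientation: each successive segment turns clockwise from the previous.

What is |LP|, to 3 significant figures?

37.9

L is at the origin; LU runs at 105.6° with length 8.4, so U = (-2.26, 8.09). ∠LUC = 144.9° gives UC at 70.5° from the x-axis; with |UC| = 25.1, C = (6.12, 31.8). The perpendicularity gives CN at right angles to UC, so CN runs at -19.5°; with |CN| = 9.0, N = (14.6, 28.7). ∠CNZ = 107.0° gives NZ at -92.5° from the x-axis; with |NZ| = 11.5, Z = (14.1, 17.3). NZ ⟂ ZT, so ZT runs at 178°; with |ZT| = 25.8, T = (-11.7, 18.4). ∠ZTP = 134.7° gives TP at 132° from the x-axis; with |TP| = 16.3, P = (-22.6, 30.5). Then |LP| = |P − L| = 37.9.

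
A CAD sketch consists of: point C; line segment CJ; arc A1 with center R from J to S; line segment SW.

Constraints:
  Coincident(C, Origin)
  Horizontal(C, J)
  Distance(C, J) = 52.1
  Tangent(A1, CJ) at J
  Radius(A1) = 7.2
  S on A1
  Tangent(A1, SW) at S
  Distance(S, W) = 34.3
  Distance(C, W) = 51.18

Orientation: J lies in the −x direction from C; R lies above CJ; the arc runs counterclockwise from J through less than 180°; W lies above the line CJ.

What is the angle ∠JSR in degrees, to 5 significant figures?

53.958°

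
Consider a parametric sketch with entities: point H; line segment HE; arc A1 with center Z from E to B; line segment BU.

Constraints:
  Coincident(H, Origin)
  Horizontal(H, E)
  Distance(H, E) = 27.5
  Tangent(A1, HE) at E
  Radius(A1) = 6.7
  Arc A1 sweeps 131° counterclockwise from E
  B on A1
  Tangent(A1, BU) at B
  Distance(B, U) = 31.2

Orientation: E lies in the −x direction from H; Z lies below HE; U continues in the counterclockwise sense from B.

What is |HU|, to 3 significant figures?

36.7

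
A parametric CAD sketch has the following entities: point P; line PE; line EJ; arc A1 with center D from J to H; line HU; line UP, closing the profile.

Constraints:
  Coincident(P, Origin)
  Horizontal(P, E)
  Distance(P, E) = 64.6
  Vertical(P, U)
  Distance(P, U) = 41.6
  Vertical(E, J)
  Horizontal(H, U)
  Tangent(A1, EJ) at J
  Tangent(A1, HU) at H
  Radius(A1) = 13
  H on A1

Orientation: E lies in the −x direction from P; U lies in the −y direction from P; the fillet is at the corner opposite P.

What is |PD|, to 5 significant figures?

58.996

P is at the origin; PE is horizontal with |PE| = 64.6 and E on the −x side, so E = (-64.600, 0.0000). P and U share the same x with |PU| = 41.6 and U on the −y side, so U = (0.0000, -41.600). The virtual corner opposite P is at (-64.600, -41.600). Since A1 is tangent to EJ there, DJ ⟂ EJ and tangency of A1 to HU means the radius DH is perpendicular to HU, with radius 13.0, so the center D sits 13.0 in from both sides at D = (-51.600, -28.600). Then |PD| = |D − P| = 58.996.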